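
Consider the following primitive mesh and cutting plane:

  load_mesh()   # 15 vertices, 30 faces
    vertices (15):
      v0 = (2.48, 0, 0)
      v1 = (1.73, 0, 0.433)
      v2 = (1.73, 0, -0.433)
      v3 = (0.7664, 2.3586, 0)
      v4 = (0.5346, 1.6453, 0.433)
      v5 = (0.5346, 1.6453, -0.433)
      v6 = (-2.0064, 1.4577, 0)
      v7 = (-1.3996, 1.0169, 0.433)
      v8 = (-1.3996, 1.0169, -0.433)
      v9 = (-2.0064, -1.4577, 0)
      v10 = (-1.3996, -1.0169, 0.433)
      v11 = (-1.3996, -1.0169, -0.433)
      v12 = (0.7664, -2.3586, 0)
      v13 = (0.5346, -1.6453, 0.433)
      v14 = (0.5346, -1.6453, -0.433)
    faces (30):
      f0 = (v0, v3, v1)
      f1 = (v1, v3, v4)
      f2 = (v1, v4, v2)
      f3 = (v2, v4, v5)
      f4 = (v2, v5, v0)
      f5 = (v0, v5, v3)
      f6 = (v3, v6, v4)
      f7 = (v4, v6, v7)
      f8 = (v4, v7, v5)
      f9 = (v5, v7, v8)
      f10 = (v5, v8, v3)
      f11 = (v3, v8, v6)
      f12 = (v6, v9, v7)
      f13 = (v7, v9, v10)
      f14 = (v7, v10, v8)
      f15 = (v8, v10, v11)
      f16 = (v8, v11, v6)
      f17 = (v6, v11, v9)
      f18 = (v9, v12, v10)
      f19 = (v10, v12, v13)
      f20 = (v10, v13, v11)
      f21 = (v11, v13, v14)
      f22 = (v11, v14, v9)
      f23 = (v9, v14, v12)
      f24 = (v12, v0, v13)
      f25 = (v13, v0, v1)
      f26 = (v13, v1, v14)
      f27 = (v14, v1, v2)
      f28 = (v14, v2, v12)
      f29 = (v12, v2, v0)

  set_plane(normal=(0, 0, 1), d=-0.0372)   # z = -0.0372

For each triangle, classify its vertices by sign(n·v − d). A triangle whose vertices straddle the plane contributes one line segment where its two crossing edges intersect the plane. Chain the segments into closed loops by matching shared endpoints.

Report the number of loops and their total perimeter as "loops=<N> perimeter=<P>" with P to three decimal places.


Straddling triangles (20 of 30):
  (v1,v4,v2) [++-] → (1.18365, 0.751974, -0.0372)–(1.73, 0, -0.0372)  len=0.9295
  (v2,v4,v5) [-+-] → (1.18365, 0.751974, -0.0372)–(0.5346, 1.6453, -0.0372)  len=1.1042
  (v2,v5,v0) [--+] → (2.31287, 0.141351, -0.0372)–(2.41557, 0, -0.0372)  len=0.1747
  (v0,v5,v3) [+-+] → (2.31287, 0.141351, -0.0372)–(0.746486, 2.29732, -0.0372)  len=2.6649
  (v4,v7,v5) [++-] → (-0.349414, 1.35809, -0.0372)–(0.5346, 1.6453, -0.0372)  len=0.9295
  (v5,v7,v8) [-+-] → (-0.349414, 1.35809, -0.0372)–(-1.3996, 1.0169, -0.0372)  len=1.1042
  (v5,v8,v3) [--+] → (0.580314, 2.24333, -0.0372)–(0.746486, 2.29732, -0.0372)  len=0.1747
  (v3,v8,v6) [+-+] → (0.580314, 2.24333, -0.0372)–(-1.95427, 1.41983, -0.0372)  len=2.6650
  (v7,v10,v8) [++-] → (-1.3996, 0.0873642, -0.0372)–(-1.3996, 1.0169, -0.0372)  len=0.9295
  (v8,v10,v11) [-+-] → (-1.3996, 0.0873642, -0.0372)–(-1.3996, -1.0169, -0.0372)  len=1.1043
  (v8,v11,v6) [--+] → (-1.95427, 1.2451, -0.0372)–(-1.95427, 1.41983, -0.0372)  len=0.1747
  (v6,v11,v9) [+-+] → (-1.95427, 1.2451, -0.0372)–(-1.95427, -1.41983, -0.0372)  len=2.6649
  (v10,v13,v11) [++-] → (-0.515586, -1.30411, -0.0372)–(-1.3996, -1.0169, -0.0372)  len=0.9295
  (v11,v13,v14) [-+-] → (-0.515586, -1.30411, -0.0372)–(0.5346, -1.6453, -0.0372)  len=1.1042
  (v11,v14,v9) [--+] → (-1.7881, -1.47382, -0.0372)–(-1.95427, -1.41983, -0.0372)  len=0.1747
  (v9,v14,v12) [+-+] → (-1.7881, -1.47382, -0.0372)–(0.746486, -2.29732, -0.0372)  len=2.6650
  (v13,v1,v14) [++-] → (1.08095, -0.893326, -0.0372)–(0.5346, -1.6453, -0.0372)  len=0.9295
  (v14,v1,v2) [-+-] → (1.08095, -0.893326, -0.0372)–(1.73, 0, -0.0372)  len=1.1042
  (v14,v2,v12) [--+] → (0.849185, -2.15597, -0.0372)–(0.746486, -2.29732, -0.0372)  len=0.1747
  (v12,v2,v0) [+-+] → (0.849185, -2.15597, -0.0372)–(2.41557, 0, -0.0372)  len=2.6649

Chained into 2 loop(s):
  loop 1: 10 segments, perimeter = 10.1687
  loop 2: 10 segments, perimeter = 14.1984
Total perimeter = 24.367

loops=2 perimeter=24.367


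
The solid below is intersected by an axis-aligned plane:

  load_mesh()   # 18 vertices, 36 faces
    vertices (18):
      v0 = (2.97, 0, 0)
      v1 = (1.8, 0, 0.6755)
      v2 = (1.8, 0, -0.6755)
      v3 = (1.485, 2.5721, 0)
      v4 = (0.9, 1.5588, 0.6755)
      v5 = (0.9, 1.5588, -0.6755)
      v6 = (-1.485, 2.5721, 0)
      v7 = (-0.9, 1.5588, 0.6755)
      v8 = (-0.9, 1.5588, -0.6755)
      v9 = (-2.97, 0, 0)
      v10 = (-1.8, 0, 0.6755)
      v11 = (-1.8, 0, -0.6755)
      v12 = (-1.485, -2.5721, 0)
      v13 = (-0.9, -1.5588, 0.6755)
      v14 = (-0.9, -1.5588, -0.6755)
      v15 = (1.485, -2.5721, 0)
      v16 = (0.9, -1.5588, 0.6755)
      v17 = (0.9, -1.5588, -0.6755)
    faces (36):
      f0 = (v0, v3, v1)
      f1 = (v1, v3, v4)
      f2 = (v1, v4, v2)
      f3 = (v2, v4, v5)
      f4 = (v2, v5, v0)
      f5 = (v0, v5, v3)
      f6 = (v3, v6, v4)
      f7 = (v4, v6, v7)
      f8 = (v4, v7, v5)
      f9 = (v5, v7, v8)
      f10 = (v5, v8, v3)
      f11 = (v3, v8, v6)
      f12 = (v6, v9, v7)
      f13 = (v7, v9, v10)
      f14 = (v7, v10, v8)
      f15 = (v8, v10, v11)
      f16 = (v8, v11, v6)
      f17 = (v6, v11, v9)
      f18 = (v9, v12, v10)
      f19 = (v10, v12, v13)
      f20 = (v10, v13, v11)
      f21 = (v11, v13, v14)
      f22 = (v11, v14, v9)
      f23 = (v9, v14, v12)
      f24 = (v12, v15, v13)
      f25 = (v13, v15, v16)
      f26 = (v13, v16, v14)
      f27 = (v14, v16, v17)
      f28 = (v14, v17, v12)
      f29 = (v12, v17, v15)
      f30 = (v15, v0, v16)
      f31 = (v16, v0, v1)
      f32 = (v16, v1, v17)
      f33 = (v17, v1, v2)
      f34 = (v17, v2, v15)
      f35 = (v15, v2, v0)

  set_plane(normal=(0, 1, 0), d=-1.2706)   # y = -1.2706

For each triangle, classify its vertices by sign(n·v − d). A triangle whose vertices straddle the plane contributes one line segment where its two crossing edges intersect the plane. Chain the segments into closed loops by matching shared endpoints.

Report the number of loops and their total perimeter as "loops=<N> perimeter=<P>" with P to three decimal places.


loops=2 perimeter=8.106

Straddling triangles (12 of 36):
  (v9,v12,v10) [+-+] → (-2.23642, -1.2706, 0)–(-1.64439, -1.2706, 0.341808)  len=0.6836
  (v10,v12,v13) [+--] → (-1.64439, -1.2706, 0.341808)–(-1.0664, -1.2706, 0.6755)  len=0.6674
  (v10,v13,v11) [+-+] → (-1.0664, -1.2706, 0.6755)–(-1.0664, -1.2706, 0.425719)  len=0.2498
  (v11,v13,v14) [+--] → (-1.0664, -1.2706, 0.425719)–(-1.0664, -1.2706, -0.6755)  len=1.1012
  (v11,v14,v9) [+-+] → (-1.0664, -1.2706, -0.6755)–(-1.28271, -1.2706, -0.55061)  len=0.2498
  (v9,v14,v12) [+--] → (-1.28271, -1.2706, -0.55061)–(-2.23642, -1.2706, 0)  len=1.1012
  (v15,v0,v16) [-+-] → (2.23642, -1.2706, 0)–(1.28271, -1.2706, 0.55061)  len=1.1012
  (v16,v0,v1) [-++] → (1.28271, -1.2706, 0.55061)–(1.0664, -1.2706, 0.6755)  len=0.2498
  (v16,v1,v17) [-+-] → (1.0664, -1.2706, 0.6755)–(1.0664, -1.2706, -0.425719)  len=1.1012
  (v17,v1,v2) [-++] → (1.0664, -1.2706, -0.425719)–(1.0664, -1.2706, -0.6755)  len=0.2498
  (v17,v2,v15) [-+-] → (1.0664, -1.2706, -0.6755)–(1.64439, -1.2706, -0.341808)  len=0.6674
  (v15,v2,v0) [-++] → (1.64439, -1.2706, -0.341808)–(2.23642, -1.2706, 0)  len=0.6836

Chained into 2 loop(s):
  loop 1: 6 segments, perimeter = 4.0530
  loop 2: 6 segments, perimeter = 4.0530
Total perimeter = 8.106


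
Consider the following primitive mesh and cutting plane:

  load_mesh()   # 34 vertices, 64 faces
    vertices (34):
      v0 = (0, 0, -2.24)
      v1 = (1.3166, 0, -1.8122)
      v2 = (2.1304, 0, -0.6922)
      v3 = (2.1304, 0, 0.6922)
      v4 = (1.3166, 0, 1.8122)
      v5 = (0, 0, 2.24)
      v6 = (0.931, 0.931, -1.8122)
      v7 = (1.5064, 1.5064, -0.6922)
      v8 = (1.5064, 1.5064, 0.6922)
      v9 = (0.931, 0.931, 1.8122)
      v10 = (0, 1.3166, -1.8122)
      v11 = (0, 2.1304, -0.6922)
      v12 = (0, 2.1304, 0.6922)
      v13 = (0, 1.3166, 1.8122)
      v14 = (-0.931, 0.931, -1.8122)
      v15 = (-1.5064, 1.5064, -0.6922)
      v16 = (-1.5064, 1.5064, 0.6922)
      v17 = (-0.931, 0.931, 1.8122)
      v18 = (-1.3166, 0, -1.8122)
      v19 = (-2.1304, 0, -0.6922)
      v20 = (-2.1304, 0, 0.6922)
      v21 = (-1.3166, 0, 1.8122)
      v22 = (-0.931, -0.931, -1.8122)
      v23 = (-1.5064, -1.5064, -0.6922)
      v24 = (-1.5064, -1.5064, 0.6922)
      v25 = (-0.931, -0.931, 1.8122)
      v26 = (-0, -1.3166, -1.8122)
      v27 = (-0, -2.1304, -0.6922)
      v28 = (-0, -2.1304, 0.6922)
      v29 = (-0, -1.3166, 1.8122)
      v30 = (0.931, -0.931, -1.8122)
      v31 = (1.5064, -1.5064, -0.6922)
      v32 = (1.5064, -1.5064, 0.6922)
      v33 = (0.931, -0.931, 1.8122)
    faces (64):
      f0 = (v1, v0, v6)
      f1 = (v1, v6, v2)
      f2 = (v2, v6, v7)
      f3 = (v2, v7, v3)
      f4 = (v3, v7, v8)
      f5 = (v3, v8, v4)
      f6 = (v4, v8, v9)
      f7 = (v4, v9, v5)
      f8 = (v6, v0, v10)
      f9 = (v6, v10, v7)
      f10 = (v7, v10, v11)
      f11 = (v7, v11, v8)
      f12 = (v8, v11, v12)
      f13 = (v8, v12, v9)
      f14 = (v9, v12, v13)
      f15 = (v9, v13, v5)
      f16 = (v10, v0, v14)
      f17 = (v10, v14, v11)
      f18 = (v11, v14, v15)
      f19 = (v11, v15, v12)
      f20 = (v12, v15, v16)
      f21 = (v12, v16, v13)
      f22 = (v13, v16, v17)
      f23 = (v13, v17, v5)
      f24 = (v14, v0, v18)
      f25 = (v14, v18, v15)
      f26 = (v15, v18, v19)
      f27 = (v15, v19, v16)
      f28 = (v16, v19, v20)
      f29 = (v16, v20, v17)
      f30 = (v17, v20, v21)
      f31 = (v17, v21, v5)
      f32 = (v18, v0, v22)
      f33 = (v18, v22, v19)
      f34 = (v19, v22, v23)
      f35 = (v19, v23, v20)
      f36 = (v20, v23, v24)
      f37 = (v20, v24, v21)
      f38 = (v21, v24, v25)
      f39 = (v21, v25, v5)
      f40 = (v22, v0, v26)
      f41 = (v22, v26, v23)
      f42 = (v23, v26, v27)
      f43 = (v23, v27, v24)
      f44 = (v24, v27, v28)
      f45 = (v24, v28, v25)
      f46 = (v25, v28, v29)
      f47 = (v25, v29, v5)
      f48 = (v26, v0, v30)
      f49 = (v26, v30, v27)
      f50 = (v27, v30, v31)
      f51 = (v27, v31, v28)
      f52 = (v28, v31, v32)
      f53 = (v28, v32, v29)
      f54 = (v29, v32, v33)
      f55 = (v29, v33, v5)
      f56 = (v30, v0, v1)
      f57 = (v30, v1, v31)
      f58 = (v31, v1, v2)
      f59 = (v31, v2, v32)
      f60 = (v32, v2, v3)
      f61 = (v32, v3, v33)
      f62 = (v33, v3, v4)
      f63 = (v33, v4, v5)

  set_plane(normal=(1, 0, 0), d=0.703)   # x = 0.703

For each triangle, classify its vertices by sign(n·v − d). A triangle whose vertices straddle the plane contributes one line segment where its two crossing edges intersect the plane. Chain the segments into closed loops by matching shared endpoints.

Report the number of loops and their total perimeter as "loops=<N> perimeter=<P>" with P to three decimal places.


loops=1 perimeter=12.500

Straddling triangles (20 of 64):
  (v1,v0,v6) [+-+] → (0.703, 0, -2.01158)–(0.703, 0.703, -1.91697)  len=0.7093
  (v4,v9,v5) [++-] → (0.703, 0.703, 1.91697)–(0.703, 0, 2.01158)  len=0.7093
  (v6,v0,v10) [+--] → (0.703, 0.703, -1.91697)–(0.703, 1.02543, -1.8122)  len=0.3390
  (v6,v10,v7) [+-+] → (0.703, 1.02543, -1.8122)–(0.703, 1.40518, -1.28952)  len=0.6461
  (v7,v10,v11) [+--] → (0.703, 1.40518, -1.28952)–(0.703, 1.83919, -0.6922)  len=0.7384
  (v7,v11,v8) [+-+] → (0.703, 1.83919, -0.6922)–(0.703, 1.83919, -0.0461344)  len=0.6461
  (v8,v11,v12) [+--] → (0.703, 1.83919, -0.0461344)–(0.703, 1.83919, 0.6922)  len=0.7383
  (v8,v12,v9) [+-+] → (0.703, 1.83919, 0.6922)–(0.703, 1.22473, 1.53791)  len=1.0454
  (v9,v12,v13) [+--] → (0.703, 1.22473, 1.53791)–(0.703, 1.02543, 1.8122)  len=0.3390
  (v9,v13,v5) [+--] → (0.703, 1.02543, 1.8122)–(0.703, 0.703, 1.91697)  len=0.3390
  (v26,v0,v30) [--+] → (0.703, -0.703, -1.91697)–(0.703, -1.02543, -1.8122)  len=0.3390
  (v26,v30,v27) [-+-] → (0.703, -1.02543, -1.8122)–(0.703, -1.22473, -1.53791)  len=0.3390
  (v27,v30,v31) [-++] → (0.703, -1.22473, -1.53791)–(0.703, -1.83919, -0.6922)  len=1.0454
  (v27,v31,v28) [-+-] → (0.703, -1.83919, -0.6922)–(0.703, -1.83919, 0.0461344)  len=0.7383
  (v28,v31,v32) [-++] → (0.703, -1.83919, 0.0461344)–(0.703, -1.83919, 0.6922)  len=0.6461
  (v28,v32,v29) [-+-] → (0.703, -1.83919, 0.6922)–(0.703, -1.40518, 1.28952)  len=0.7384
  (v29,v32,v33) [-++] → (0.703, -1.40518, 1.28952)–(0.703, -1.02543, 1.8122)  len=0.6461
  (v29,v33,v5) [-+-] → (0.703, -1.02543, 1.8122)–(0.703, -0.703, 1.91697)  len=0.3390
  (v30,v0,v1) [+-+] → (0.703, -0.703, -1.91697)–(0.703, 0, -2.01158)  len=0.7093
  (v33,v4,v5) [++-] → (0.703, 0, 2.01158)–(0.703, -0.703, 1.91697)  len=0.7093

Chained into 1 loop(s):
  loop 1: 20 segments, perimeter = 12.4999
Total perimeter = 12.500


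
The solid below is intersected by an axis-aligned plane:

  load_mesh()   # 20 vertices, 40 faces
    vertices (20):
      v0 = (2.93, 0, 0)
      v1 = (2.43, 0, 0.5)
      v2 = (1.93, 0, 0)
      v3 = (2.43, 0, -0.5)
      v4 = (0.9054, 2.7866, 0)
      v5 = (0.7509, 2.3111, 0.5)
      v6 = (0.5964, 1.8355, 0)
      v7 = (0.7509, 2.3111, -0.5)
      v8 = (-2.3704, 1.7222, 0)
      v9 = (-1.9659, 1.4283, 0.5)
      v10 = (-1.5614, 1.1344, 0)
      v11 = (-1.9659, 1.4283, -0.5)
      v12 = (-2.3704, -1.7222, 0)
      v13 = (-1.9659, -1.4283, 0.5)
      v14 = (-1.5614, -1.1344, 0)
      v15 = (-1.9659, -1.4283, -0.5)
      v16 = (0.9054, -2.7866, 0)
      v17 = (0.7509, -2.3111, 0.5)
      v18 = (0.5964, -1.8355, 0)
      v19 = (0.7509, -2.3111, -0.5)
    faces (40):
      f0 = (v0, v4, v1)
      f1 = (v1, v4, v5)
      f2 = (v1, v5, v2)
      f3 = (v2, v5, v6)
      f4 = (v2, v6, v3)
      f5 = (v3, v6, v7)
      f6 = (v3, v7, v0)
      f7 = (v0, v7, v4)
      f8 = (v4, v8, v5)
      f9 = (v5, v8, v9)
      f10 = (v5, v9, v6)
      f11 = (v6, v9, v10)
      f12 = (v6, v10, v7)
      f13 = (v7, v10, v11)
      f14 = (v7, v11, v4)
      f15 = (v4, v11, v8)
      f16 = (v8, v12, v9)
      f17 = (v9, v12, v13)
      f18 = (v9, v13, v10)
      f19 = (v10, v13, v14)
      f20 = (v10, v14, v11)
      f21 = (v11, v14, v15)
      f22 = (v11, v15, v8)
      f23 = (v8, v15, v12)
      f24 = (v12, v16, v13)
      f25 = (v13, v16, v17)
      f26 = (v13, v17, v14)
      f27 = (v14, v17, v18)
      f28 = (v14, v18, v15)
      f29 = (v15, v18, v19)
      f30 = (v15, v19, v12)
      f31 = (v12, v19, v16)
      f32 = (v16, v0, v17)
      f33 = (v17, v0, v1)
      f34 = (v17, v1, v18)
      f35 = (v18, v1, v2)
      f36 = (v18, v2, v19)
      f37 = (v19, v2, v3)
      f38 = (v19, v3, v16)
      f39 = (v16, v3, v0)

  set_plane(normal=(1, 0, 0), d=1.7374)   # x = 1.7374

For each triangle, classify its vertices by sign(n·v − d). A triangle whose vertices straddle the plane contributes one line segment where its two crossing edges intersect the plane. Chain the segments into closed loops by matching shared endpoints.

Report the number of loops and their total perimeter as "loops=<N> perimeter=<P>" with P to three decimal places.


loops=2 perimeter=6.805

Straddling triangles (16 of 40):
  (v0,v4,v1) [+-+] → (1.7374, 1.64146, 0)–(1.7374, 1.26591, 0.272858)  len=0.4642
  (v1,v4,v5) [+--] → (1.7374, 1.26591, 0.272858)–(1.7374, 0.953289, 0.5)  len=0.3864
  (v1,v5,v2) [+-+] → (1.7374, 0.953289, 0.5)–(1.7374, 0.377506, 0.0816725)  len=0.7117
  (v2,v5,v6) [+--] → (1.7374, 0.377506, 0.0816725)–(1.7374, 0.265085, 0)  len=0.1390
  (v2,v6,v3) [+-+] → (1.7374, 0.265085, 0)–(1.7374, 0.693318, -0.311137)  len=0.5293
  (v3,v6,v7) [+--] → (1.7374, 0.693318, -0.311137)–(1.7374, 0.953289, -0.5)  len=0.3213
  (v3,v7,v0) [+-+] → (1.7374, 0.953289, -0.5)–(1.7374, 1.26484, -0.273645)  len=0.3851
  (v0,v7,v4) [+--] → (1.7374, 1.26484, -0.273645)–(1.7374, 1.64146, 0)  len=0.4655
  (v16,v0,v17) [-+-] → (1.7374, -1.64146, 0)–(1.7374, -1.26484, 0.273645)  len=0.4655
  (v17,v0,v1) [-++] → (1.7374, -1.26484, 0.273645)–(1.7374, -0.953289, 0.5)  len=0.3851
  (v17,v1,v18) [-+-] → (1.7374, -0.953289, 0.5)–(1.7374, -0.693318, 0.311137)  len=0.3213
  (v18,v1,v2) [-++] → (1.7374, -0.693318, 0.311137)–(1.7374, -0.265085, 0)  len=0.5293
  (v18,v2,v19) [-+-] → (1.7374, -0.265085, 0)–(1.7374, -0.377506, -0.0816725)  len=0.1390
  (v19,v2,v3) [-++] → (1.7374, -0.377506, -0.0816725)–(1.7374, -0.953289, -0.5)  len=0.7117
  (v19,v3,v16) [-+-] → (1.7374, -0.953289, -0.5)–(1.7374, -1.26591, -0.272858)  len=0.3864
  (v16,v3,v0) [-++] → (1.7374, -1.26591, -0.272858)–(1.7374, -1.64146, 0)  len=0.4642

Chained into 2 loop(s):
  loop 1: 8 segments, perimeter = 3.4026
  loop 2: 8 segments, perimeter = 3.4026
Total perimeter = 6.805


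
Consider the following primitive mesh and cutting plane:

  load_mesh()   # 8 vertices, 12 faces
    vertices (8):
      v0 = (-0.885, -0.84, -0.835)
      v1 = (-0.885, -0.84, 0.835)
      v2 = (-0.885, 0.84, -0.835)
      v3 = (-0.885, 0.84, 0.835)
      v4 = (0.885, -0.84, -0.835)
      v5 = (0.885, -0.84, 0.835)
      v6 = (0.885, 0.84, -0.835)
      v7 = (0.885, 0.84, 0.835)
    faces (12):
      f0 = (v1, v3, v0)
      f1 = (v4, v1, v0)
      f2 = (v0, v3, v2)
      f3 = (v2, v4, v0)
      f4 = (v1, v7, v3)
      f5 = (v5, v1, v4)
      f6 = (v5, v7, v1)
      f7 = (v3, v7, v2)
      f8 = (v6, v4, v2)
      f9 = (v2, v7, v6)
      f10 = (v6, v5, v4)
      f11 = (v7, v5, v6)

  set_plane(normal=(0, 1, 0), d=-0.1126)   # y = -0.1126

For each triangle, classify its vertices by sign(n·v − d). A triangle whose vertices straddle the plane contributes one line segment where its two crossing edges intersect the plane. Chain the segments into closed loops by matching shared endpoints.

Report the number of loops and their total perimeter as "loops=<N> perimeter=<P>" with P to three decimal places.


Straddling triangles (8 of 12):
  (v1,v3,v0) [-+-] → (-0.885, -0.1126, 0.835)–(-0.885, -0.1126, -0.11193)  len=0.9469
  (v0,v3,v2) [-++] → (-0.885, -0.1126, -0.11193)–(-0.885, -0.1126, -0.835)  len=0.7231
  (v2,v4,v0) [+--] → (0.118632, -0.1126, -0.835)–(-0.885, -0.1126, -0.835)  len=1.0036
  (v1,v7,v3) [-++] → (-0.118632, -0.1126, 0.835)–(-0.885, -0.1126, 0.835)  len=0.7664
  (v5,v7,v1) [-+-] → (0.885, -0.1126, 0.835)–(-0.118632, -0.1126, 0.835)  len=1.0036
  (v6,v4,v2) [+-+] → (0.885, -0.1126, -0.835)–(0.118632, -0.1126, -0.835)  len=0.7664
  (v6,v5,v4) [+--] → (0.885, -0.1126, 0.11193)–(0.885, -0.1126, -0.835)  len=0.9469
  (v7,v5,v6) [+-+] → (0.885, -0.1126, 0.835)–(0.885, -0.1126, 0.11193)  len=0.7231

Chained into 1 loop(s):
  loop 1: 8 segments, perimeter = 6.8800
Total perimeter = 6.880

loops=1 perimeter=6.880


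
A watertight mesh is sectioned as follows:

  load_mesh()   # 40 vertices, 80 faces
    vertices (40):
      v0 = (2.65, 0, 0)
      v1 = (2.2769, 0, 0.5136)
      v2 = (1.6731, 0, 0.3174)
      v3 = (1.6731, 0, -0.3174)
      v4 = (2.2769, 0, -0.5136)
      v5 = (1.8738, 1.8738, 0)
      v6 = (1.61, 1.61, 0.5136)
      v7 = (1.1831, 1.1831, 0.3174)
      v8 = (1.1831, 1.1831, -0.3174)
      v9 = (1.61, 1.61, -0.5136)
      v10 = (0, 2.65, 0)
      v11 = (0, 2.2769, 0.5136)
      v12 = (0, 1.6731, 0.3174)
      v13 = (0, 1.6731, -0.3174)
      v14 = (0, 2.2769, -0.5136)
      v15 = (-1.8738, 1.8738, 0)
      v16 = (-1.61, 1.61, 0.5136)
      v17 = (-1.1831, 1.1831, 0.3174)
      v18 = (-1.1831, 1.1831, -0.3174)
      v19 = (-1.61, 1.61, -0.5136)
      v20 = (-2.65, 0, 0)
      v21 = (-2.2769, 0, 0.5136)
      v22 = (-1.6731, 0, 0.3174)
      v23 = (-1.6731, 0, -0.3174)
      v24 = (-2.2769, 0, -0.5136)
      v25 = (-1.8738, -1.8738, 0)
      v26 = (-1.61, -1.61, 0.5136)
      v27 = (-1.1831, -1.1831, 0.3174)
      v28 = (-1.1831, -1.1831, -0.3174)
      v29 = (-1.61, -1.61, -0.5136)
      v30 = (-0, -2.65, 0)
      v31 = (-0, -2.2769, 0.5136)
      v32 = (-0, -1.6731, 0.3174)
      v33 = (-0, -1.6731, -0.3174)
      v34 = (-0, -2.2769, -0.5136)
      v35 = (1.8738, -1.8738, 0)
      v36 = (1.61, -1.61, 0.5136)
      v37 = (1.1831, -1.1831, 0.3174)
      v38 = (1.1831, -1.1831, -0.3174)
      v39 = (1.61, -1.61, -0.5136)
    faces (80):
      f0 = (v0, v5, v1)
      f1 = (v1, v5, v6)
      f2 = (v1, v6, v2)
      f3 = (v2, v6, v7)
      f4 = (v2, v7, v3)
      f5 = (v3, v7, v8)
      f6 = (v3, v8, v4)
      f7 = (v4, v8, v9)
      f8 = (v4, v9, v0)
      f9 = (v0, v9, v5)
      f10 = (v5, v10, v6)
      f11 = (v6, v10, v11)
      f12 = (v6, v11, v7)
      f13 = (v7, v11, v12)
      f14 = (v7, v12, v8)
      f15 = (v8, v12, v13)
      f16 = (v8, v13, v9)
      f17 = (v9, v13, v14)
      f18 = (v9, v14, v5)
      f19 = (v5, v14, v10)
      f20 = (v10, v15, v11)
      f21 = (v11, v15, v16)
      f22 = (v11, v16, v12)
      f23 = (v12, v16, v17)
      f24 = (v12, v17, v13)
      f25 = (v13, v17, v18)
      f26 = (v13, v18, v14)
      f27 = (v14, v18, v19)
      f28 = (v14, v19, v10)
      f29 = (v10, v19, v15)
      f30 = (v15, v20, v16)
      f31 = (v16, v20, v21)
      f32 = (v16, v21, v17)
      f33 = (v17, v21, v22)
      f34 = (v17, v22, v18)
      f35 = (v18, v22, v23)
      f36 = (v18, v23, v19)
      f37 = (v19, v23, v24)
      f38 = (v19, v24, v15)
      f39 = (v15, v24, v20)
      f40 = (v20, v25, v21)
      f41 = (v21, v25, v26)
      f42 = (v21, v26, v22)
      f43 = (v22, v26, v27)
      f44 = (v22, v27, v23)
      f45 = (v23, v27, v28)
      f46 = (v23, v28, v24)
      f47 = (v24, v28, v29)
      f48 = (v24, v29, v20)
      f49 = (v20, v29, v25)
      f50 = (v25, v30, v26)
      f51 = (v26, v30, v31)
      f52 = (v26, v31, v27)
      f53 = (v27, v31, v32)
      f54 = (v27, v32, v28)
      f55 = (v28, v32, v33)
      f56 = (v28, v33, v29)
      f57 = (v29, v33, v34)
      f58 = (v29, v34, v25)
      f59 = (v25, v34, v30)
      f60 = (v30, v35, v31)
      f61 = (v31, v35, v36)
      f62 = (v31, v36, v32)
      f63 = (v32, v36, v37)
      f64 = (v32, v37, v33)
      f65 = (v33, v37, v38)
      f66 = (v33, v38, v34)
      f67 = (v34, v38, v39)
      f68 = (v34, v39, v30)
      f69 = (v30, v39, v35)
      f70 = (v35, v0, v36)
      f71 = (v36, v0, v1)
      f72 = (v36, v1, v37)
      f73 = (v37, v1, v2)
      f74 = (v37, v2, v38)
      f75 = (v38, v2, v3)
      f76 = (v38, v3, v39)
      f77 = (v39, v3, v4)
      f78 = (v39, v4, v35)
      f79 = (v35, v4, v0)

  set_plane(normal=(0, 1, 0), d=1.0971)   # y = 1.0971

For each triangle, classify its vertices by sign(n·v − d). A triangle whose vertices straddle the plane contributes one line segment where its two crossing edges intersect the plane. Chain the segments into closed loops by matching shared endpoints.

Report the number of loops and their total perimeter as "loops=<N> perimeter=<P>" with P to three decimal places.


loops=2 perimeter=6.348

Straddling triangles (20 of 80):
  (v0,v5,v1) [-+-] → (2.19554, 1.0971, 0)–(2.04089, 1.0971, 0.21289)  len=0.2631
  (v1,v5,v6) [-++] → (2.04089, 1.0971, 0.21289)–(1.82246, 1.0971, 0.5136)  len=0.3717
  (v1,v6,v2) [-+-] → (1.82246, 1.0971, 0.5136)–(1.6301, 1.0971, 0.451096)  len=0.2023
  (v2,v6,v7) [-++] → (1.6301, 1.0971, 0.451096)–(1.21872, 1.0971, 0.3174)  len=0.4326
  (v2,v7,v3) [-+-] → (1.21872, 1.0971, 0.3174)–(1.21872, 1.0971, 0.271256)  len=0.0461
  (v3,v7,v8) [-++] → (1.21872, 1.0971, 0.271256)–(1.21872, 1.0971, -0.3174)  len=0.5887
  (v3,v8,v4) [-+-] → (1.21872, 1.0971, -0.3174)–(1.26261, 1.0971, -0.331662)  len=0.0461
  (v4,v8,v9) [-++] → (1.26261, 1.0971, -0.331662)–(1.82246, 1.0971, -0.5136)  len=0.5887
  (v4,v9,v0) [-+-] → (1.82246, 1.0971, -0.5136)–(1.94131, 1.0971, -0.349982)  len=0.2022
  (v0,v9,v5) [-++] → (1.94131, 1.0971, -0.349982)–(2.19554, 1.0971, 0)  len=0.4326
  (v15,v20,v16) [+-+] → (-2.19554, 1.0971, 0)–(-1.94131, 1.0971, 0.349982)  len=0.4326
  (v16,v20,v21) [+--] → (-1.94131, 1.0971, 0.349982)–(-1.82246, 1.0971, 0.5136)  len=0.2022
  (v16,v21,v17) [+-+] → (-1.82246, 1.0971, 0.5136)–(-1.26261, 1.0971, 0.331662)  len=0.5887
  (v17,v21,v22) [+--] → (-1.26261, 1.0971, 0.331662)–(-1.21872, 1.0971, 0.3174)  len=0.0461
  (v17,v22,v18) [+-+] → (-1.21872, 1.0971, 0.3174)–(-1.21872, 1.0971, -0.271256)  len=0.5887
  (v18,v22,v23) [+--] → (-1.21872, 1.0971, -0.271256)–(-1.21872, 1.0971, -0.3174)  len=0.0461
  (v18,v23,v19) [+-+] → (-1.21872, 1.0971, -0.3174)–(-1.6301, 1.0971, -0.451096)  len=0.4326
  (v19,v23,v24) [+--] → (-1.6301, 1.0971, -0.451096)–(-1.82246, 1.0971, -0.5136)  len=0.2023
  (v19,v24,v15) [+-+] → (-1.82246, 1.0971, -0.5136)–(-2.04089, 1.0971, -0.21289)  len=0.3717
  (v15,v24,v20) [+--] → (-2.04089, 1.0971, -0.21289)–(-2.19554, 1.0971, 0)  len=0.2631

Chained into 2 loop(s):
  loop 1: 10 segments, perimeter = 3.1740
  loop 2: 10 segments, perimeter = 3.1740
Total perimeter = 6.348


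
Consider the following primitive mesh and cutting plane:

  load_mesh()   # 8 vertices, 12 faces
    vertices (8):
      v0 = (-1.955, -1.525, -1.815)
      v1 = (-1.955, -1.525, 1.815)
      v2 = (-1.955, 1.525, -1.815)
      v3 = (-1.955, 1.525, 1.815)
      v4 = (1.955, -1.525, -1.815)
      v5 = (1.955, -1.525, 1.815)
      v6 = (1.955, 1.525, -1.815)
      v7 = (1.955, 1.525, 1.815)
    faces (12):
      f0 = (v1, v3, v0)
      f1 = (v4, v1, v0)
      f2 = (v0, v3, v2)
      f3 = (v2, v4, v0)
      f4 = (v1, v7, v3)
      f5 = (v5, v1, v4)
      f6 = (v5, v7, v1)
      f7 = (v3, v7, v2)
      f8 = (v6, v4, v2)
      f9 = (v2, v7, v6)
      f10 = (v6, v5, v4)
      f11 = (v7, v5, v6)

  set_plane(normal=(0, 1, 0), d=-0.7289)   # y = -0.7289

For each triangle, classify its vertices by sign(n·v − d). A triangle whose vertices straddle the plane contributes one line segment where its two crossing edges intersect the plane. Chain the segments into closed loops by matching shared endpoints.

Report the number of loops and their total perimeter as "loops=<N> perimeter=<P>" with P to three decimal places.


Straddling triangles (8 of 12):
  (v1,v3,v0) [-+-] → (-1.955, -0.7289, 1.815)–(-1.955, -0.7289, -0.86751)  len=2.6825
  (v0,v3,v2) [-++] → (-1.955, -0.7289, -0.86751)–(-1.955, -0.7289, -1.815)  len=0.9475
  (v2,v4,v0) [+--] → (0.934426, -0.7289, -1.815)–(-1.955, -0.7289, -1.815)  len=2.8894
  (v1,v7,v3) [-++] → (-0.934426, -0.7289, 1.815)–(-1.955, -0.7289, 1.815)  len=1.0206
  (v5,v7,v1) [-+-] → (1.955, -0.7289, 1.815)–(-0.934426, -0.7289, 1.815)  len=2.8894
  (v6,v4,v2) [+-+] → (1.955, -0.7289, -1.815)–(0.934426, -0.7289, -1.815)  len=1.0206
  (v6,v5,v4) [+--] → (1.955, -0.7289, 0.86751)–(1.955, -0.7289, -1.815)  len=2.6825
  (v7,v5,v6) [+-+] → (1.955, -0.7289, 1.815)–(1.955, -0.7289, 0.86751)  len=0.9475

Chained into 1 loop(s):
  loop 1: 8 segments, perimeter = 15.0800
Total perimeter = 15.080

loops=1 perimeter=15.080


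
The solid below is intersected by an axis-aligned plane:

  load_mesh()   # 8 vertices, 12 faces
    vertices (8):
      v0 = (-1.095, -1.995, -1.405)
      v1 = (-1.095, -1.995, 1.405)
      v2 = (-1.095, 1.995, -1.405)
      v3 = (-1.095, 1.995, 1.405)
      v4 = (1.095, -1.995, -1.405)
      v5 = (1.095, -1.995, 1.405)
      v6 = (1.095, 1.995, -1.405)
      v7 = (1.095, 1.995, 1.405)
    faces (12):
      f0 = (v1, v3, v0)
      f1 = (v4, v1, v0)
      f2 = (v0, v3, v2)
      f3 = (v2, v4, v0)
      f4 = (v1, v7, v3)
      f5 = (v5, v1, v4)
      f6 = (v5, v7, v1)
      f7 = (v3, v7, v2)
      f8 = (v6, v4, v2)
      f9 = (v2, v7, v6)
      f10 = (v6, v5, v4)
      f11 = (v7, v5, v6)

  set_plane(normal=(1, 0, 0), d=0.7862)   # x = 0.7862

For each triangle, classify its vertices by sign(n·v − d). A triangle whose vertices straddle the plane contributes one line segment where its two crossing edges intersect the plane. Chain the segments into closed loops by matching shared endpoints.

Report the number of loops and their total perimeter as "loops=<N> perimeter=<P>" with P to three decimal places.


loops=1 perimeter=13.600

Straddling triangles (8 of 12):
  (v4,v1,v0) [+--] → (0.7862, -1.995, -1.00878)–(0.7862, -1.995, -1.405)  len=0.3962
  (v2,v4,v0) [-+-] → (0.7862, -1.43239, -1.405)–(0.7862, -1.995, -1.405)  len=0.5626
  (v1,v7,v3) [-+-] → (0.7862, 1.43239, 1.405)–(0.7862, 1.995, 1.405)  len=0.5626
  (v5,v1,v4) [+-+] → (0.7862, -1.995, 1.405)–(0.7862, -1.995, -1.00878)  len=2.4138
  (v5,v7,v1) [++-] → (0.7862, 1.43239, 1.405)–(0.7862, -1.995, 1.405)  len=3.4274
  (v3,v7,v2) [-+-] → (0.7862, 1.995, 1.405)–(0.7862, 1.995, 1.00878)  len=0.3962
  (v6,v4,v2) [++-] → (0.7862, -1.43239, -1.405)–(0.7862, 1.995, -1.405)  len=3.4274
  (v2,v7,v6) [-++] → (0.7862, 1.995, 1.00878)–(0.7862, 1.995, -1.405)  len=2.4138

Chained into 1 loop(s):
  loop 1: 8 segments, perimeter = 13.6000
Total perimeter = 13.600


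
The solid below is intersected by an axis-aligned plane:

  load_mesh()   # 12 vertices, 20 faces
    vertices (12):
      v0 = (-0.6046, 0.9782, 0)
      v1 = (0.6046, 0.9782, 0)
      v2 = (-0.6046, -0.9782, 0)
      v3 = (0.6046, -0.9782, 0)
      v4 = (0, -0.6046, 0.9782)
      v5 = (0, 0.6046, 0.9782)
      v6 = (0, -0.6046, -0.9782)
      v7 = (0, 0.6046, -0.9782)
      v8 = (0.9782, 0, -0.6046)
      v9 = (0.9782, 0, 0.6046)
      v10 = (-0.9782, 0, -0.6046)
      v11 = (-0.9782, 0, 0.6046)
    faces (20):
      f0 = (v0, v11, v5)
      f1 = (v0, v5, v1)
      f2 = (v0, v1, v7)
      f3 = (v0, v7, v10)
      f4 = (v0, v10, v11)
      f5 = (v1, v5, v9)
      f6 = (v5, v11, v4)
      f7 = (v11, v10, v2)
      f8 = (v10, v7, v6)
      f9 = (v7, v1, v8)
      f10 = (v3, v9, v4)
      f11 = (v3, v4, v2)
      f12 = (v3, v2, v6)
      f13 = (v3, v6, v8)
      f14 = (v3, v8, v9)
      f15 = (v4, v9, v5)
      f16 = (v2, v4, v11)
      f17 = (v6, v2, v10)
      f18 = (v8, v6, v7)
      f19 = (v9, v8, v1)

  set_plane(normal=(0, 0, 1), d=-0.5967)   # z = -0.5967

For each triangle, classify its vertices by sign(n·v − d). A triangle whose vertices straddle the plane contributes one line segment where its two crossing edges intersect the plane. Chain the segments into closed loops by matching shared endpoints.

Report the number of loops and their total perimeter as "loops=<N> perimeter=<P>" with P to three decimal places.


Straddling triangles (10 of 20):
  (v0,v1,v7) [++-] → (0.235795, 0.750305, -0.5967)–(-0.235795, 0.750305, -0.5967)  len=0.4716
  (v0,v7,v10) [+--] → (-0.235795, 0.750305, -0.5967)–(-0.973318, 0.0127816, -0.5967)  len=1.0430
  (v0,v10,v11) [+-+] → (-0.973318, 0.0127816, -0.5967)–(-0.9782, 0, -0.5967)  len=0.0137
  (v11,v10,v2) [+-+] → (-0.9782, 0, -0.5967)–(-0.973318, -0.0127816, -0.5967)  len=0.0137
  (v7,v1,v8) [-+-] → (0.235795, 0.750305, -0.5967)–(0.973318, 0.0127816, -0.5967)  len=1.0430
  (v3,v2,v6) [++-] → (-0.235795, -0.750305, -0.5967)–(0.235795, -0.750305, -0.5967)  len=0.4716
  (v3,v6,v8) [+--] → (0.235795, -0.750305, -0.5967)–(0.973318, -0.0127816, -0.5967)  len=1.0430
  (v3,v8,v9) [+-+] → (0.973318, -0.0127816, -0.5967)–(0.9782, 0, -0.5967)  len=0.0137
  (v6,v2,v10) [-+-] → (-0.235795, -0.750305, -0.5967)–(-0.973318, -0.0127816, -0.5967)  len=1.0430
  (v9,v8,v1) [+-+] → (0.9782, 0, -0.5967)–(0.973318, 0.0127816, -0.5967)  len=0.0137

Chained into 1 loop(s):
  loop 1: 10 segments, perimeter = 5.1700
Total perimeter = 5.170

loops=1 perimeter=5.170


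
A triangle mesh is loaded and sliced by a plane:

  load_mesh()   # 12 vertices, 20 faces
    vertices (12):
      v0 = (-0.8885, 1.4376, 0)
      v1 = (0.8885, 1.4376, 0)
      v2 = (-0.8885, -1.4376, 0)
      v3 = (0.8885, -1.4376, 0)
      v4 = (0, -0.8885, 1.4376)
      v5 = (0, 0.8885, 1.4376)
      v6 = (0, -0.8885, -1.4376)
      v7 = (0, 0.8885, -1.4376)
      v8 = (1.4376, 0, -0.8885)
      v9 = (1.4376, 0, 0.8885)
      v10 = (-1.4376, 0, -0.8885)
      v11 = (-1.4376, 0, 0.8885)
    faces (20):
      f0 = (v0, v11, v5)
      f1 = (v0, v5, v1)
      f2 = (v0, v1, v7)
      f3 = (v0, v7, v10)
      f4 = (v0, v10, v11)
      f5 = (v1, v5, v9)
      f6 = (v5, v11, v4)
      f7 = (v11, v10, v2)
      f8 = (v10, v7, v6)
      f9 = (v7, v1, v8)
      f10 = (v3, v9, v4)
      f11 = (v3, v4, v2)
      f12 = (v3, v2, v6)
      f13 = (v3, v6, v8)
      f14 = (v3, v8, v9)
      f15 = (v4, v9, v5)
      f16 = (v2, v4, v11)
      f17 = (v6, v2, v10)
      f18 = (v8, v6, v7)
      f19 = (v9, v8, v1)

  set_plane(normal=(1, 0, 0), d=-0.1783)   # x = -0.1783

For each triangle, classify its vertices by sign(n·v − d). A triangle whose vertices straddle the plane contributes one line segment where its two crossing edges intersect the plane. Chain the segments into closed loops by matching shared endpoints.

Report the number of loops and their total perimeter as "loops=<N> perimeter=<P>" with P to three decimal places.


loops=1 perimeter=9.280

Straddling triangles (10 of 20):
  (v0,v11,v5) [--+] → (-0.1783, 0.778303, 1.3695)–(-0.1783, 0.998691, 1.14911)  len=0.3117
  (v0,v5,v1) [-++] → (-0.1783, 0.998691, 1.14911)–(-0.1783, 1.4376, 0)  len=1.2301
  (v0,v1,v7) [-++] → (-0.1783, 1.4376, 0)–(-0.1783, 0.998691, -1.14911)  len=1.2301
  (v0,v7,v10) [-+-] → (-0.1783, 0.998691, -1.14911)–(-0.1783, 0.778303, -1.3695)  len=0.3117
  (v5,v11,v4) [+-+] → (-0.1783, 0.778303, 1.3695)–(-0.1783, -0.778303, 1.3695)  len=1.5566
  (v10,v7,v6) [-++] → (-0.1783, 0.778303, -1.3695)–(-0.1783, -0.778303, -1.3695)  len=1.5566
  (v3,v4,v2) [++-] → (-0.1783, -0.998691, 1.14911)–(-0.1783, -1.4376, 0)  len=1.2301
  (v3,v2,v6) [+-+] → (-0.1783, -1.4376, 0)–(-0.1783, -0.998691, -1.14911)  len=1.2301
  (v2,v4,v11) [-+-] → (-0.1783, -0.998691, 1.14911)–(-0.1783, -0.778303, 1.3695)  len=0.3117
  (v6,v2,v10) [+--] → (-0.1783, -0.998691, -1.14911)–(-0.1783, -0.778303, -1.3695)  len=0.3117

Chained into 1 loop(s):
  loop 1: 10 segments, perimeter = 9.2802
Total perimeter = 9.280


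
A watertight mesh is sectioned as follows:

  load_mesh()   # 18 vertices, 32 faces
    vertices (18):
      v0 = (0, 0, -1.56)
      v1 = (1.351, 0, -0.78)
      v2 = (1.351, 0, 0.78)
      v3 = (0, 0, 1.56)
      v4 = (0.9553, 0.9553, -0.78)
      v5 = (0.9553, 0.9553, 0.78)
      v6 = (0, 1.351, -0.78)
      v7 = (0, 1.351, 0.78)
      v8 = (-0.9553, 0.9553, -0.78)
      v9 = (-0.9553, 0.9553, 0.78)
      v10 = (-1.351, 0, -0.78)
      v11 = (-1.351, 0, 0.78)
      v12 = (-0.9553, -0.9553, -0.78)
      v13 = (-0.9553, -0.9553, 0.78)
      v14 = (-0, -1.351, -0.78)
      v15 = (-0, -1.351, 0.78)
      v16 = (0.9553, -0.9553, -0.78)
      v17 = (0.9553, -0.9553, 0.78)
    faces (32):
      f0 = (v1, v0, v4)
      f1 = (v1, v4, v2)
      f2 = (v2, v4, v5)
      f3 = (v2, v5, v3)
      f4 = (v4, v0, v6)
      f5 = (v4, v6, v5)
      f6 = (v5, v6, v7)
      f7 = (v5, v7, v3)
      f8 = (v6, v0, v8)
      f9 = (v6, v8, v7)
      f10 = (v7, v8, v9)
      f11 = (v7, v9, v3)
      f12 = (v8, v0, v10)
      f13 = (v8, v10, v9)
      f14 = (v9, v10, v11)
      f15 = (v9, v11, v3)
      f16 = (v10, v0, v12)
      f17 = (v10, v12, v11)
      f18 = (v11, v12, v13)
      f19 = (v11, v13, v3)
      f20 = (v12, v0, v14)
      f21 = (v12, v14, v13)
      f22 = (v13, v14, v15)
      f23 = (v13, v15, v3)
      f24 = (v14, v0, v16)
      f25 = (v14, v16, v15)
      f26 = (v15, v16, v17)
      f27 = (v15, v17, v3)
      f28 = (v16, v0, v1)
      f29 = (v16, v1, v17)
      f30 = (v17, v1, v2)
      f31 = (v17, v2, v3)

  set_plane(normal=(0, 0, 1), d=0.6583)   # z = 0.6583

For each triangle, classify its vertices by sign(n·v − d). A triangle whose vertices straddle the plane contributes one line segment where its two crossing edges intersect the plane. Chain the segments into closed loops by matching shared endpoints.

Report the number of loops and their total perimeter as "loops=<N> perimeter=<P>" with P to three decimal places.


loops=1 perimeter=8.272

Straddling triangles (16 of 32):
  (v1,v4,v2) [--+] → (1.32013, 0.0745256, 0.6583)–(1.351, 0, 0.6583)  len=0.0807
  (v2,v4,v5) [+-+] → (1.32013, 0.0745256, 0.6583)–(0.9553, 0.9553, 0.6583)  len=0.9533
  (v4,v6,v5) [--+] → (0.880774, 0.98617, 0.6583)–(0.9553, 0.9553, 0.6583)  len=0.0807
  (v5,v6,v7) [+-+] → (0.880774, 0.98617, 0.6583)–(0, 1.351, 0.6583)  len=0.9533
  (v6,v8,v7) [--+] → (-0.0745256, 1.32013, 0.6583)–(0, 1.351, 0.6583)  len=0.0807
  (v7,v8,v9) [+-+] → (-0.0745256, 1.32013, 0.6583)–(-0.9553, 0.9553, 0.6583)  len=0.9533
  (v8,v10,v9) [--+] → (-0.98617, 0.880774, 0.6583)–(-0.9553, 0.9553, 0.6583)  len=0.0807
  (v9,v10,v11) [+-+] → (-0.98617, 0.880774, 0.6583)–(-1.351, 0, 0.6583)  len=0.9533
  (v10,v12,v11) [--+] → (-1.32013, -0.0745256, 0.6583)–(-1.351, 0, 0.6583)  len=0.0807
  (v11,v12,v13) [+-+] → (-1.32013, -0.0745256, 0.6583)–(-0.9553, -0.9553, 0.6583)  len=0.9533
  (v12,v14,v13) [--+] → (-0.880774, -0.98617, 0.6583)–(-0.9553, -0.9553, 0.6583)  len=0.0807
  (v13,v14,v15) [+-+] → (-0.880774, -0.98617, 0.6583)–(0, -1.351, 0.6583)  len=0.9533
  (v14,v16,v15) [--+] → (0.0745256, -1.32013, 0.6583)–(0, -1.351, 0.6583)  len=0.0807
  (v15,v16,v17) [+-+] → (0.0745256, -1.32013, 0.6583)–(0.9553, -0.9553, 0.6583)  len=0.9533
  (v16,v1,v17) [--+] → (0.98617, -0.880774, 0.6583)–(0.9553, -0.9553, 0.6583)  len=0.0807
  (v17,v1,v2) [+-+] → (0.98617, -0.880774, 0.6583)–(1.351, 0, 0.6583)  len=0.9533

Chained into 1 loop(s):
  loop 1: 16 segments, perimeter = 8.2721
Total perimeter = 8.272


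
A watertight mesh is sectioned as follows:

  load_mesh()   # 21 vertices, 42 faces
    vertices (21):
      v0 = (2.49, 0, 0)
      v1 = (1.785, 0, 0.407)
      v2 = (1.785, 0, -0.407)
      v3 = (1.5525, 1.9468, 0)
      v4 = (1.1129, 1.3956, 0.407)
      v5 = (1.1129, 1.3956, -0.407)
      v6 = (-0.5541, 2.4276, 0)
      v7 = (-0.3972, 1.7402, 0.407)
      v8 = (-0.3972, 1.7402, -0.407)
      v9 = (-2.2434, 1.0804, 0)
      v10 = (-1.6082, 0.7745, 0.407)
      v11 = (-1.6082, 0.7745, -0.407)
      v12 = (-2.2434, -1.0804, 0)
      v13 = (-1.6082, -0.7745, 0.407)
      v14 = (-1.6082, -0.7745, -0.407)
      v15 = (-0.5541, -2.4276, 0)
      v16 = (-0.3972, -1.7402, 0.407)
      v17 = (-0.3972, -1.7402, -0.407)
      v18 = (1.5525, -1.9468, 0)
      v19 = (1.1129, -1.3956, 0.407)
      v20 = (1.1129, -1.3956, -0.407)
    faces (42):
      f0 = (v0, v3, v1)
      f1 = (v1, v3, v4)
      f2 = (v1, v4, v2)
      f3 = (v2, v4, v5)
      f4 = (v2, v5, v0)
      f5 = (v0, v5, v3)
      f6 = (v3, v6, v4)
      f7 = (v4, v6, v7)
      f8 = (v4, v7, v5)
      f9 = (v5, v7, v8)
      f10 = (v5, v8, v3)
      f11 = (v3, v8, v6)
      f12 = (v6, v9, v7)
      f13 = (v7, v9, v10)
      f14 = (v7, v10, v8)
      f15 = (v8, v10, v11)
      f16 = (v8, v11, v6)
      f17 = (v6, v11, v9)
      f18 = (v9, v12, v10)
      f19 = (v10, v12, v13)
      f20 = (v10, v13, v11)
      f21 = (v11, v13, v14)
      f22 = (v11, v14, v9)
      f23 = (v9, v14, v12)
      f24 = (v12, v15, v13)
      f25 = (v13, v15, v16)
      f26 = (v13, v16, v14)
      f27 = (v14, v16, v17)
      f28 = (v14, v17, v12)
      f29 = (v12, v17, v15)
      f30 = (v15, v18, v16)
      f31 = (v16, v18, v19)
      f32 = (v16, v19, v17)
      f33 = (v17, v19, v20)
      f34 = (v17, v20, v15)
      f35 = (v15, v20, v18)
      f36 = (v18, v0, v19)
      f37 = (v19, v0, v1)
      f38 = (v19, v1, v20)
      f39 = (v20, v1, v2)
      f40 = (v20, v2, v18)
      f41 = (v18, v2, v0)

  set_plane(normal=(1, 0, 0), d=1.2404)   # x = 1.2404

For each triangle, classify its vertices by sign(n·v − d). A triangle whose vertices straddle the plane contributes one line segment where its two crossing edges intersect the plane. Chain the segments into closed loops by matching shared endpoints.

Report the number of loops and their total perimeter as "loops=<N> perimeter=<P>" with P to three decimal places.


Straddling triangles (16 of 42):
  (v1,v3,v4) [++-] → (1.2404, 1.55547, 0.288955)–(1.2404, 1.13085, 0.407)  len=0.4407
  (v1,v4,v2) [+-+] → (1.2404, 1.13085, 0.407)–(1.2404, 1.13085, 0.252581)  len=0.1544
  (v2,v4,v5) [+--] → (1.2404, 1.13085, 0.252581)–(1.2404, 1.13085, -0.407)  len=0.6596
  (v2,v5,v0) [+-+] → (1.2404, 1.13085, -0.407)–(1.2404, 1.26639, -0.369318)  len=0.1407
  (v0,v5,v3) [+-+] → (1.2404, 1.26639, -0.369318)–(1.2404, 1.55547, -0.288955)  len=0.3000
  (v3,v6,v4) [+--] → (1.2404, 2.01803, 0)–(1.2404, 1.55547, 0.288955)  len=0.5454
  (v5,v8,v3) [--+] → (1.2404, 1.91373, -0.0651509)–(1.2404, 1.55547, -0.288955)  len=0.4224
  (v3,v8,v6) [+--] → (1.2404, 1.91373, -0.0651509)–(1.2404, 2.01803, 0)  len=0.1230
  (v15,v18,v16) [-+-] → (1.2404, -2.01803, 0)–(1.2404, -1.91373, 0.0651509)  len=0.1230
  (v16,v18,v19) [-+-] → (1.2404, -1.91373, 0.0651509)–(1.2404, -1.55547, 0.288955)  len=0.4224
  (v15,v20,v18) [--+] → (1.2404, -1.55547, -0.288955)–(1.2404, -2.01803, 0)  len=0.5454
  (v18,v0,v19) [++-] → (1.2404, -1.26639, 0.369318)–(1.2404, -1.55547, 0.288955)  len=0.3000
  (v19,v0,v1) [-++] → (1.2404, -1.26639, 0.369318)–(1.2404, -1.13085, 0.407)  len=0.1407
  (v19,v1,v20) [-+-] → (1.2404, -1.13085, 0.407)–(1.2404, -1.13085, -0.252581)  len=0.6596
  (v20,v1,v2) [-++] → (1.2404, -1.13085, -0.252581)–(1.2404, -1.13085, -0.407)  len=0.1544
  (v20,v2,v18) [-++] → (1.2404, -1.13085, -0.407)–(1.2404, -1.55547, -0.288955)  len=0.4407

Chained into 2 loop(s):
  loop 1: 8 segments, perimeter = 2.7862
  loop 2: 8 segments, perimeter = 2.7862
Total perimeter = 5.572

loops=2 perimeter=5.572
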